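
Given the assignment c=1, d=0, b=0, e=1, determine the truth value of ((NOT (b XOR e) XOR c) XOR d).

Substituting: ((NOT (0 XOR 1) XOR 1) XOR 0)
= 1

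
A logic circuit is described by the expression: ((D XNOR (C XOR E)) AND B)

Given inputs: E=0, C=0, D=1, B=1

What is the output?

Substituting: ((1 XNOR (0 XOR 0)) AND 1)
= 0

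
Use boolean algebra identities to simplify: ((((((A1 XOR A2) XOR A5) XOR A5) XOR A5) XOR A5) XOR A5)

By XOR self-cancellation ((E XOR v) XOR v = E) then XOR self-cancellation ((E XOR v) XOR v = E):
= ((A1 XOR A2) XOR A5)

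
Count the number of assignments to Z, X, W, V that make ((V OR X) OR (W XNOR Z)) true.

Satisfying assignments: (0,0,0,0), (0,0,0,1), (0,0,1,1), (0,1,0,0), (0,1,0,1), (0,1,1,0), (0,1,1,1), (1,0,0,1), (1,0,1,0), (1,0,1,1), (1,1,0,0), (1,1,0,1), (1,1,1,0), (1,1,1,1)
Count: 14 out of 16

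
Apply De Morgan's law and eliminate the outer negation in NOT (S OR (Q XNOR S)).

NOT S AND NOT (Q XNOR S)
De Morgan's: NOT(OR of terms) = AND of negations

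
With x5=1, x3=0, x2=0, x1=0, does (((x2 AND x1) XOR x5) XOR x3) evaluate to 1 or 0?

Substituting: (((0 AND 0) XOR 1) XOR 0)
= 1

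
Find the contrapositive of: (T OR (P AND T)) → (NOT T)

Contrapositive: T → NOT (T OR (P AND T))
Note: A statement and its contrapositive are logically equivalent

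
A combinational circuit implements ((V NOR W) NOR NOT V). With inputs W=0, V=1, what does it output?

Substituting: ((1 NOR 0) NOR NOT 1)
= 1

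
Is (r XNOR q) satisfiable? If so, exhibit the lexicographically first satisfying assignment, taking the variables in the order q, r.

q=0, r=0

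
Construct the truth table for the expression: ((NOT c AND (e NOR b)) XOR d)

d | b | c | e | Output
----------------------
0 | 0 | 0 | 0 | 1
0 | 0 | 0 | 1 | 0
0 | 0 | 1 | 0 | 0
0 | 0 | 1 | 1 | 0
0 | 1 | 0 | 0 | 0
0 | 1 | 0 | 1 | 0
0 | 1 | 1 | 0 | 0
0 | 1 | 1 | 1 | 0
1 | 0 | 0 | 0 | 0
1 | 0 | 0 | 1 | 1
1 | 0 | 1 | 0 | 1
1 | 0 | 1 | 1 | 1
1 | 1 | 0 | 0 | 1
1 | 1 | 0 | 1 | 1
1 | 1 | 1 | 0 | 1
1 | 1 | 1 | 1 | 1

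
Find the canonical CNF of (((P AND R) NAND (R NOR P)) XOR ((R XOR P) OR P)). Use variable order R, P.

(R OR NOT P) AND (NOT R OR P) AND (NOT R OR NOT P)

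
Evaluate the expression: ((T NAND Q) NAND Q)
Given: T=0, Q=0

Substituting: ((0 NAND 0) NAND 0)
= 1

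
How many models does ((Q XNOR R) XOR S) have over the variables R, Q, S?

Satisfying assignments: (0,0,0), (0,1,1), (1,0,1), (1,1,0)
Count: 4 out of 8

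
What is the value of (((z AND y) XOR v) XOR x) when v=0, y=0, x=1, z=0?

Substituting: (((0 AND 0) XOR 0) XOR 1)
= 1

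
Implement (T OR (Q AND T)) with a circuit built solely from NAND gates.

((T NAND T) NAND (((Q NAND T) NAND (Q NAND T)) NAND ((Q NAND T) NAND (Q NAND T))))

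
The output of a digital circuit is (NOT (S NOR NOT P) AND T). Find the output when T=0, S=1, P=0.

Substituting: (NOT (1 NOR NOT 0) AND 0)
= 0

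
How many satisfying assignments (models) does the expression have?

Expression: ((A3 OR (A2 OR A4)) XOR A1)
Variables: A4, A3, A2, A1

Satisfying assignments: (0,0,0,1), (0,0,1,0), (0,1,0,0), (0,1,1,0), (1,0,0,0), (1,0,1,0), (1,1,0,0), (1,1,1,0)
Count: 8 out of 16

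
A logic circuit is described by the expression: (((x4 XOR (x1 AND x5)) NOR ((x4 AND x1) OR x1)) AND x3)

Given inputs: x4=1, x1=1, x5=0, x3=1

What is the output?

Substituting: (((1 XOR (1 AND 0)) NOR ((1 AND 1) OR 1)) AND 1)
= 0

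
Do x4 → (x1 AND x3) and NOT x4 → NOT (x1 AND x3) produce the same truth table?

No, Inverse is not equivalent to original (counterexample: x3=0, x1=0, x4=1)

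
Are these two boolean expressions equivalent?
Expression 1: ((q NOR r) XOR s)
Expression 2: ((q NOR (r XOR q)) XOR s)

Yes, they are equivalent — the two output columns agree on all 8 assignments:
q | r | s | Expression 1 | Expression 2
---------------------------------------
0 | 0 | 0 | 1 | 1
0 | 0 | 1 | 0 | 0
0 | 1 | 0 | 0 | 0
0 | 1 | 1 | 1 | 1
1 | 0 | 0 | 0 | 0
1 | 0 | 1 | 1 | 1
1 | 1 | 0 | 0 | 0
1 | 1 | 1 | 1 | 1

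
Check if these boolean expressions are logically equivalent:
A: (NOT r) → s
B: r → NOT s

No, Inverse is not equivalent to original (counterexample: s=0, r=0, t=0)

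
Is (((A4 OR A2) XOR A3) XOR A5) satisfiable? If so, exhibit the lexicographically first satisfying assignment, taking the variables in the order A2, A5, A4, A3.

A2=0, A5=0, A4=0, A3=1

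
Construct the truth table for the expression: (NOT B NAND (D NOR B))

D | B | Output
--------------
0 | 0 | 0
0 | 1 | 1
1 | 0 | 1
1 | 1 | 1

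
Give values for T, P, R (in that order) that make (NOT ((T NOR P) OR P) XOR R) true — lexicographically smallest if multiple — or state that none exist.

T=0, P=0, R=1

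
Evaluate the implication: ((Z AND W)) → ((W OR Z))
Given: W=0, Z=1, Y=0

Antecedent ((Z AND W)) = 0; consequent ((W OR Z)) = 1.
0 → 1 = 1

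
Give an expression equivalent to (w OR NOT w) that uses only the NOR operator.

((w NOR (w NOR w)) NOR (w NOR (w NOR w)))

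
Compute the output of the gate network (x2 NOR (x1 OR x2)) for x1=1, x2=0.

Substituting: (0 NOR (1 OR 0))
= 0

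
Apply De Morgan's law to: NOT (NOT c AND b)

c OR NOT b
De Morgan's: NOT(AND of terms) = OR of negations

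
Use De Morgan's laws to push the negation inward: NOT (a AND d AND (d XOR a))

NOT a OR NOT d OR NOT (d XOR a)
De Morgan's: NOT(AND of terms) = OR of negations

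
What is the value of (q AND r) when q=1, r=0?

Substituting: (1 AND 0)
= 0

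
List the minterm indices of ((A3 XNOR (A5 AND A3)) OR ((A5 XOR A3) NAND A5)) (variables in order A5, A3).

Σm(0, 1, 2, 3) = (NOT A5 AND NOT A3) OR (NOT A5 AND A3) OR (A5 AND NOT A3) OR (A5 AND A3)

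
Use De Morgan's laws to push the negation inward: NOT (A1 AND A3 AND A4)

NOT A1 OR NOT A3 OR NOT A4
De Morgan's: NOT(AND of terms) = OR of negations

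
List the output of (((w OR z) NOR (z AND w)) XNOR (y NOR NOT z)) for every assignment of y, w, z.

y | w | z | Output
------------------
0 | 0 | 0 | 0
0 | 0 | 1 | 0
0 | 1 | 0 | 1
0 | 1 | 1 | 0
1 | 0 | 0 | 0
1 | 0 | 1 | 1
1 | 1 | 0 | 1
1 | 1 | 1 | 1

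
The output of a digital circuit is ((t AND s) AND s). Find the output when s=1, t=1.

Substituting: ((1 AND 1) AND 1)
= 1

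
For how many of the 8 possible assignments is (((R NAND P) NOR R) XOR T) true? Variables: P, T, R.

Satisfying assignments: (0,1,0), (0,1,1), (1,1,0), (1,1,1)
Count: 4 out of 8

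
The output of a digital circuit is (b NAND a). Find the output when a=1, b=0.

Substituting: (0 NAND 1)
= 1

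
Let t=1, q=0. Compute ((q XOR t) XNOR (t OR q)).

Substituting: ((0 XOR 1) XNOR (1 OR 0))
= 1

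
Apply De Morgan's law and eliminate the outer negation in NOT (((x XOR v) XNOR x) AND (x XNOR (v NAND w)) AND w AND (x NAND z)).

NOT ((x XOR v) XNOR x) OR NOT (x XNOR (v NAND w)) OR NOT w OR NOT (x NAND z)
De Morgan's: NOT(AND of terms) = OR of negations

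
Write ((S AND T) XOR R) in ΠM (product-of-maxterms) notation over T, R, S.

ΠM(0, 1, 4, 7) = (T OR R OR S) AND (T OR R OR NOT S) AND (NOT T OR R OR S) AND (NOT T OR NOT R OR NOT S)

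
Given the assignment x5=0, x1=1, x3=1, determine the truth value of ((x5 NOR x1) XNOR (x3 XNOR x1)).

Substituting: ((0 NOR 1) XNOR (1 XNOR 1))
= 0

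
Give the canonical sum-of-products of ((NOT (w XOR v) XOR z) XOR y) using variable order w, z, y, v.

Σm(0, 3, 5, 6, 9, 10, 12, 15) = (NOT w AND NOT z AND NOT y AND NOT v) OR (NOT w AND NOT z AND y AND v) OR (NOT w AND z AND NOT y AND v) OR (NOT w AND z AND y AND NOT v) OR (w AND NOT z AND NOT y AND v) OR (w AND NOT z AND y AND NOT v) OR (w AND z AND NOT y AND NOT v) OR (w AND z AND y AND v)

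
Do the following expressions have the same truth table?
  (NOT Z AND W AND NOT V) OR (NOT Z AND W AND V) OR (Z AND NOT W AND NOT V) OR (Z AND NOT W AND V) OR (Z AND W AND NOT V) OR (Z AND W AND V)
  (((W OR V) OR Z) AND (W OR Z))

Yes, they are equivalent — the two output columns agree on all 8 assignments:
Z | W | V | Expression 1 | Expression 2
---------------------------------------
0 | 0 | 0 | 0 | 0
0 | 0 | 1 | 0 | 0
0 | 1 | 0 | 1 | 1
0 | 1 | 1 | 1 | 1
1 | 0 | 0 | 1 | 1
1 | 0 | 1 | 1 | 1
1 | 1 | 0 | 1 | 1
1 | 1 | 1 | 1 | 1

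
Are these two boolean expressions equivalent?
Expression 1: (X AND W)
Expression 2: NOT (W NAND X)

Yes, they are equivalent — the two output columns agree on all 4 assignments:
X | W | Expression 1 | Expression 2
-----------------------------------
0 | 0 | 0 | 0
0 | 1 | 0 | 0
1 | 0 | 0 | 0
1 | 1 | 1 | 1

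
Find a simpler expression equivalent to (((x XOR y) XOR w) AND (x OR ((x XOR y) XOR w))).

By absorption (E AND (E OR v) = E):
= ((x XOR y) XOR w)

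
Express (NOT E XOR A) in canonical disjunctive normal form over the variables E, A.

(NOT E AND NOT A) OR (E AND A)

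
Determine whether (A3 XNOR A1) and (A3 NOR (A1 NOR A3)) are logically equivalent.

No. Counterexample: with A1=0, A3=0, Expression 1 = 1 but Expression 2 = 0.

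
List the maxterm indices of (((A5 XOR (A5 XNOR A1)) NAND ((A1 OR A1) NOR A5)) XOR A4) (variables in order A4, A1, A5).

ΠM(0, 5, 6, 7) = (A4 OR A1 OR A5) AND (NOT A4 OR A1 OR NOT A5) AND (NOT A4 OR NOT A1 OR A5) AND (NOT A4 OR NOT A1 OR NOT A5)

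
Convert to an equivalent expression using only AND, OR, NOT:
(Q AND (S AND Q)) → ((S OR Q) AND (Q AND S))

NOT (Q AND (S AND Q)) OR ((S OR Q) AND (Q AND S))
(Implication elimination: A → B = NOT A OR B)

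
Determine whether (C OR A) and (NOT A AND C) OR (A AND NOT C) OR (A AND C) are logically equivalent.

Yes, they are equivalent — the two output columns agree on all 4 assignments:
A | C | Expression 1 | Expression 2
-----------------------------------
0 | 0 | 0 | 0
0 | 1 | 1 | 1
1 | 0 | 1 | 1
1 | 1 | 1 | 1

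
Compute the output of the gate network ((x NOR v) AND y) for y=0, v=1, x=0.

Substituting: ((0 NOR 1) AND 0)
= 0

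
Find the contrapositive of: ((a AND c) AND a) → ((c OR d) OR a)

Contrapositive: NOT ((c OR d) OR a) → NOT ((a AND c) AND a)
Note: A statement and its contrapositive are logically equivalent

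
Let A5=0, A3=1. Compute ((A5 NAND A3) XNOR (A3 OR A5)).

Substituting: ((0 NAND 1) XNOR (1 OR 0))
= 1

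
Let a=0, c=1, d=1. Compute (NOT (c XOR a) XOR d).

Substituting: (NOT (1 XOR 0) XOR 1)
= 1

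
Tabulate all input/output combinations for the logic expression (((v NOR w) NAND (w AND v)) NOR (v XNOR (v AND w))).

v | w | Output
--------------
0 | 0 | 0
0 | 1 | 0
1 | 0 | 0
1 | 1 | 0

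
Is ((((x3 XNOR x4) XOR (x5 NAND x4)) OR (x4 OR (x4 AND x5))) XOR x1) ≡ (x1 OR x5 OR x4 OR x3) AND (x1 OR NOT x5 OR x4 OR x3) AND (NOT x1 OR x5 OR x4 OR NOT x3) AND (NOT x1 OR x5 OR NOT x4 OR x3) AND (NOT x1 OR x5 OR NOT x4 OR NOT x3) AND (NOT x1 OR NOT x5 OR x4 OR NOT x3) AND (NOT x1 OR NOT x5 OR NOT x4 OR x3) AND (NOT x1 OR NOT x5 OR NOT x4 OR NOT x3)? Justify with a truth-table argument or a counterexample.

Yes, they are equivalent — the two output columns agree on all 16 assignments:
x1 | x5 | x4 | x3 | Expression 1 | Expression 2
-----------------------------------------------
0 | 0 | 0 | 0 | 0 | 0
0 | 0 | 0 | 1 | 1 | 1
0 | 0 | 1 | 0 | 1 | 1
0 | 0 | 1 | 1 | 1 | 1
0 | 1 | 0 | 0 | 0 | 0
0 | 1 | 0 | 1 | 1 | 1
0 | 1 | 1 | 0 | 1 | 1
0 | 1 | 1 | 1 | 1 | 1
1 | 0 | 0 | 0 | 1 | 1
1 | 0 | 0 | 1 | 0 | 0
1 | 0 | 1 | 0 | 0 | 0
1 | 0 | 1 | 1 | 0 | 0
1 | 1 | 0 | 0 | 1 | 1
1 | 1 | 0 | 1 | 0 | 0
1 | 1 | 1 | 0 | 0 | 0
1 | 1 | 1 | 1 | 0 | 0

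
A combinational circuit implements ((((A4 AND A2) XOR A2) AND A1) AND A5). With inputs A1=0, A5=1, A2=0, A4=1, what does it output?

Substituting: ((((1 AND 0) XOR 0) AND 0) AND 1)
= 0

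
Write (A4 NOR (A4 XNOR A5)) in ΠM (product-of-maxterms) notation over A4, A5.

ΠM(0, 2, 3) = (A4 OR A5) AND (NOT A4 OR A5) AND (NOT A4 OR NOT A5)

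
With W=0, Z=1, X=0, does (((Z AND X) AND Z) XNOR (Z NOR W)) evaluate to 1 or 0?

Substituting: (((1 AND 0) AND 1) XNOR (1 NOR 0))
= 1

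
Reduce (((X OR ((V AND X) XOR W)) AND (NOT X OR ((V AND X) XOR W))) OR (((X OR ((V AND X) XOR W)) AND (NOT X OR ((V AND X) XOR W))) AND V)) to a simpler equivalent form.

By absorption (E OR (E AND v) = E) then distribution ((E OR v) AND (E OR NOT v) = E):
= ((V AND X) XOR W)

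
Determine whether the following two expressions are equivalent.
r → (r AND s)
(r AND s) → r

No, Converse is not equivalent to original (counterexample: s=0, r=1)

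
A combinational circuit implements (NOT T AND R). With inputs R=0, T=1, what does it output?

Substituting: (NOT 1 AND 0)
= 0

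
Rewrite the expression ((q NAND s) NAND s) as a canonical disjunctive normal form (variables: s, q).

(NOT s AND NOT q) OR (NOT s AND q) OR (s AND q)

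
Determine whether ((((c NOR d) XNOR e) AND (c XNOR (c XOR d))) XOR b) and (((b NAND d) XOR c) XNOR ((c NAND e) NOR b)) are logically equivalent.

No. Counterexample: with e=0, c=0, b=1, d=0, Expression 1 = 1 but Expression 2 = 0.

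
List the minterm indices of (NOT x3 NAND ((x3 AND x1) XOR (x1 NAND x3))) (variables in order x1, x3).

Σm(1, 3) = (NOT x1 AND x3) OR (x1 AND x3)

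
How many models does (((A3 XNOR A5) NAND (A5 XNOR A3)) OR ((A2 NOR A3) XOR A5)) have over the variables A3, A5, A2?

Satisfying assignments: (0,0,0), (0,1,0), (0,1,1), (1,0,0), (1,0,1), (1,1,0), (1,1,1)
Count: 7 out of 8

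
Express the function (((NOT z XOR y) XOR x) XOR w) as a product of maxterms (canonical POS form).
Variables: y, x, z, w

ΠM(1, 2, 4, 7, 8, 11, 13, 14) = (y OR x OR z OR NOT w) AND (y OR x OR NOT z OR w) AND (y OR NOT x OR z OR w) AND (y OR NOT x OR NOT z OR NOT w) AND (NOT y OR x OR z OR w) AND (NOT y OR x OR NOT z OR NOT w) AND (NOT y OR NOT x OR z OR NOT w) AND (NOT y OR NOT x OR NOT z OR w)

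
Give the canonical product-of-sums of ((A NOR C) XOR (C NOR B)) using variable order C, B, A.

ΠM(0, 3, 4, 5, 6, 7) = (C OR B OR A) AND (C OR NOT B OR NOT A) AND (NOT C OR B OR A) AND (NOT C OR B OR NOT A) AND (NOT C OR NOT B OR A) AND (NOT C OR NOT B OR NOT A)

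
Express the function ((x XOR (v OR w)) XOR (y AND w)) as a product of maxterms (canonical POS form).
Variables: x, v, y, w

ΠM(0, 2, 3, 7, 9, 12, 13, 14) = (x OR v OR y OR w) AND (x OR v OR NOT y OR w) AND (x OR v OR NOT y OR NOT w) AND (x OR NOT v OR NOT y OR NOT w) AND (NOT x OR v OR y OR NOT w) AND (NOT x OR NOT v OR y OR w) AND (NOT x OR NOT v OR y OR NOT w) AND (NOT x OR NOT v OR NOT y OR w)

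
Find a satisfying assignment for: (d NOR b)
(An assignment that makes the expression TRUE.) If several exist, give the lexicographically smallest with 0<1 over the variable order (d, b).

d=0, b=0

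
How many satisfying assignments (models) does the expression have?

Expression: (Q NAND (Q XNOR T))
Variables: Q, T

Satisfying assignments: (0,0), (0,1), (1,0)
Count: 3 out of 4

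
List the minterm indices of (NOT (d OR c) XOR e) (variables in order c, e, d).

Σm(0, 3, 6, 7) = (NOT c AND NOT e AND NOT d) OR (NOT c AND e AND d) OR (c AND e AND NOT d) OR (c AND e AND d)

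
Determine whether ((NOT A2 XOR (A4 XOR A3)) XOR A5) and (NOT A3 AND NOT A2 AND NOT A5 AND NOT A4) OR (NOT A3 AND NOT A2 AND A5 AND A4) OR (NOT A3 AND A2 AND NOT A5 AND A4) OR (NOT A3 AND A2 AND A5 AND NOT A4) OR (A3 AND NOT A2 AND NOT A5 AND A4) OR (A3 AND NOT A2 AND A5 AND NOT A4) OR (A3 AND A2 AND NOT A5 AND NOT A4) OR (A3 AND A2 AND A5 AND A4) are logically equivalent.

Yes, they are equivalent — the two output columns agree on all 16 assignments:
A3 | A2 | A5 | A4 | Expression 1 | Expression 2
-----------------------------------------------
0 | 0 | 0 | 0 | 1 | 1
0 | 0 | 0 | 1 | 0 | 0
0 | 0 | 1 | 0 | 0 | 0
0 | 0 | 1 | 1 | 1 | 1
0 | 1 | 0 | 0 | 0 | 0
0 | 1 | 0 | 1 | 1 | 1
0 | 1 | 1 | 0 | 1 | 1
0 | 1 | 1 | 1 | 0 | 0
1 | 0 | 0 | 0 | 0 | 0
1 | 0 | 0 | 1 | 1 | 1
1 | 0 | 1 | 0 | 1 | 1
1 | 0 | 1 | 1 | 0 | 0
1 | 1 | 0 | 0 | 1 | 1
1 | 1 | 0 | 1 | 0 | 0
1 | 1 | 1 | 0 | 0 | 0
1 | 1 | 1 | 1 | 1 | 1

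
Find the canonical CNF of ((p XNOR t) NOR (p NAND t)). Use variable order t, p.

(t OR p) AND (t OR NOT p) AND (NOT t OR p) AND (NOT t OR NOT p)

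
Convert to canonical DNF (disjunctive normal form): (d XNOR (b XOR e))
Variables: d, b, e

(NOT d AND NOT b AND NOT e) OR (NOT d AND b AND e) OR (d AND NOT b AND e) OR (d AND b AND NOT e)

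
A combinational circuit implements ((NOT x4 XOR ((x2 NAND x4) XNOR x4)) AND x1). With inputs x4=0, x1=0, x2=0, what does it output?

Substituting: ((NOT 0 XOR ((0 NAND 0) XNOR 0)) AND 0)
= 0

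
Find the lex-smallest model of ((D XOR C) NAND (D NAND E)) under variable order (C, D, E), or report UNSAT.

C=0, D=0, E=0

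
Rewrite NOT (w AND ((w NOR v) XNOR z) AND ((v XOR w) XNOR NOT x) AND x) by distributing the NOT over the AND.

NOT w OR NOT ((w NOR v) XNOR z) OR NOT ((v XOR w) XNOR NOT x) OR NOT x
De Morgan's: NOT(AND of terms) = OR of negations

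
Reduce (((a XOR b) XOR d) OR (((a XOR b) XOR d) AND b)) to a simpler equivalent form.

By absorption (E OR (E AND v) = E):
= ((a XOR b) XOR d)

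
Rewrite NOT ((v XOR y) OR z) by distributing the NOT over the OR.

NOT (v XOR y) AND NOT z
De Morgan's: NOT(OR of terms) = AND of negations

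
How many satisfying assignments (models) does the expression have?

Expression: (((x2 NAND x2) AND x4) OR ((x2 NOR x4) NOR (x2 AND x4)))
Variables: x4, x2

Satisfying assignments: (0,1), (1,0)
Count: 2 out of 4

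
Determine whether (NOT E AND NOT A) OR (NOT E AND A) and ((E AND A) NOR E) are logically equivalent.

Yes, they are equivalent — the two output columns agree on all 4 assignments:
E | A | Expression 1 | Expression 2
-----------------------------------
0 | 0 | 1 | 1
0 | 1 | 1 | 1
1 | 0 | 0 | 0
1 | 1 | 0 | 0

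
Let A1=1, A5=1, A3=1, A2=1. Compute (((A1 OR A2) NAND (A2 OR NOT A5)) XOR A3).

Substituting: (((1 OR 1) NAND (1 OR NOT 1)) XOR 1)
= 1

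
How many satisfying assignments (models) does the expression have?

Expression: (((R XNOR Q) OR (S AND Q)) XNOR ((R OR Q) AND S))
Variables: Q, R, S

Satisfying assignments: (0,1,0), (1,0,0), (1,0,1), (1,1,1)
Count: 4 out of 8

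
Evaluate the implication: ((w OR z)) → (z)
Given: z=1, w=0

Antecedent ((w OR z)) = 1; consequent (z) = 1.
1 → 1 = 1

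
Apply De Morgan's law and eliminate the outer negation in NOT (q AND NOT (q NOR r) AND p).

NOT q OR (q NOR r) OR NOT p
De Morgan's: NOT(AND of terms) = OR of negations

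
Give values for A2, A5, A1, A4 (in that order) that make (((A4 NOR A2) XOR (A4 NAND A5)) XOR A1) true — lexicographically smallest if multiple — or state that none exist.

A2=0, A5=0, A1=0, A4=1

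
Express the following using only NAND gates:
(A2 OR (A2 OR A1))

((A2 NAND A2) NAND (((A2 NAND A2) NAND (A1 NAND A1)) NAND ((A2 NAND A2) NAND (A1 NAND A1))))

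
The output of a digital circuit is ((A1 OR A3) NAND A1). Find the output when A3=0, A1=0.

Substituting: ((0 OR 0) NAND 0)
= 1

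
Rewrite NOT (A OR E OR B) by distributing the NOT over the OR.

NOT A AND NOT E AND NOT B
De Morgan's: NOT(OR of terms) = AND of negations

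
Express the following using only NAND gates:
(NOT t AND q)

(((t NAND t) NAND q) NAND ((t NAND t) NAND q))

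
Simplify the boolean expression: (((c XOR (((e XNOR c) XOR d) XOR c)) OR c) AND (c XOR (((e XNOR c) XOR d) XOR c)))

By absorption (E AND (E OR v) = E) then XOR self-cancellation ((E XOR v) XOR v = E):
= ((e XNOR c) XOR d)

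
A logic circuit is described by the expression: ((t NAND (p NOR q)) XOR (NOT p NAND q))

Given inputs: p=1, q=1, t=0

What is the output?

Substituting: ((0 NAND (1 NOR 1)) XOR (NOT 1 NAND 1))
= 0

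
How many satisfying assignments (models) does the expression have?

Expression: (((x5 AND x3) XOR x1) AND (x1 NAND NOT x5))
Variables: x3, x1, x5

Satisfying assignments: (0,1,1), (1,0,1)
Count: 2 out of 8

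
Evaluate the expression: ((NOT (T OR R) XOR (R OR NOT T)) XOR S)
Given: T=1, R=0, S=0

Substituting: ((NOT (1 OR 0) XOR (0 OR NOT 1)) XOR 0)
= 0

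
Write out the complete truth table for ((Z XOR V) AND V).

V | Z | Output
--------------
0 | 0 | 0
0 | 1 | 0
1 | 0 | 1
1 | 1 | 0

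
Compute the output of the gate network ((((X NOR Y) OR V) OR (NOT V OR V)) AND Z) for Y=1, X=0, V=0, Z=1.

Substituting: ((((0 NOR 1) OR 0) OR (NOT 0 OR 0)) AND 1)
= 1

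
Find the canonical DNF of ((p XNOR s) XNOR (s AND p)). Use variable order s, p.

(NOT s AND p) OR (s AND NOT p) OR (s AND p)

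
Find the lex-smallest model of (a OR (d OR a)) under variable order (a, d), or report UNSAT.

a=0, d=1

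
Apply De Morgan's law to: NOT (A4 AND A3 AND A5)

NOT A4 OR NOT A3 OR NOT A5
De Morgan's: NOT(AND of terms) = OR of negations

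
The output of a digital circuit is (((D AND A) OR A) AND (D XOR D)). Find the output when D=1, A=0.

Substituting: (((1 AND 0) OR 0) AND (1 XOR 1))
= 0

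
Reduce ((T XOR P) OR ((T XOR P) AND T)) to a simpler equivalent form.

By absorption (E OR (E AND v) = E):
= (T XOR P)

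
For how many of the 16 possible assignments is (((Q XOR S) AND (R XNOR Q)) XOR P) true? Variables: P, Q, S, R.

Satisfying assignments: (0,0,1,0), (0,1,0,1), (1,0,0,0), (1,0,0,1), (1,0,1,1), (1,1,0,0), (1,1,1,0), (1,1,1,1)
Count: 8 out of 16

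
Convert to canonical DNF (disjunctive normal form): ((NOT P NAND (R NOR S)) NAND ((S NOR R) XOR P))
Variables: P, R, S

(NOT P AND NOT R AND NOT S) OR (NOT P AND NOT R AND S) OR (NOT P AND R AND NOT S) OR (NOT P AND R AND S) OR (P AND NOT R AND NOT S)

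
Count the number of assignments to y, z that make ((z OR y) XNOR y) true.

Satisfying assignments: (0,0), (1,0), (1,1)
Count: 3 out of 4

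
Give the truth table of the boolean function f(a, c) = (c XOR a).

a | c | Output
--------------
0 | 0 | 0
0 | 1 | 1
1 | 0 | 1
1 | 1 | 0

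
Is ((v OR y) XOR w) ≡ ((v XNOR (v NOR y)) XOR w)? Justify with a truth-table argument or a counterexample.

No. Counterexample: with v=1, y=0, w=0, Expression 1 = 1 but Expression 2 = 0.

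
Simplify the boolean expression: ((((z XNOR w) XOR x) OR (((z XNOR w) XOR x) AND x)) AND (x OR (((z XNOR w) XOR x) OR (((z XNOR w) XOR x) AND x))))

By absorption (E AND (E OR v) = E) then absorption (E OR (E AND v) = E):
= ((z XNOR w) XOR x)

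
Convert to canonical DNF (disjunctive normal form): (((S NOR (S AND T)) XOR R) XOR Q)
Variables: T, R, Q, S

(NOT T AND NOT R AND NOT Q AND NOT S) OR (NOT T AND NOT R AND Q AND S) OR (NOT T AND R AND NOT Q AND S) OR (NOT T AND R AND Q AND NOT S) OR (T AND NOT R AND NOT Q AND NOT S) OR (T AND NOT R AND Q AND S) OR (T AND R AND NOT Q AND S) OR (T AND R AND Q AND NOT S)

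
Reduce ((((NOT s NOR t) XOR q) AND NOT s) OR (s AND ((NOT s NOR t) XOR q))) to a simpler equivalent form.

By distribution ((E AND v) OR (E AND NOT v) = E):
= ((NOT s NOR t) XOR q)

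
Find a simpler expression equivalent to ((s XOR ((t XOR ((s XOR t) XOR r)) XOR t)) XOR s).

By XOR self-cancellation ((E XOR v) XOR v = E) then XOR self-cancellation ((E XOR v) XOR v = E):
= ((s XOR t) XOR r)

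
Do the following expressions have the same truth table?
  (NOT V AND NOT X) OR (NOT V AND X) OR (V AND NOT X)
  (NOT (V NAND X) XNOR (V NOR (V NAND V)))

Yes, they are equivalent — the two output columns agree on all 4 assignments:
V | X | Expression 1 | Expression 2
-----------------------------------
0 | 0 | 1 | 1
0 | 1 | 1 | 1
1 | 0 | 1 | 1
1 | 1 | 0 | 0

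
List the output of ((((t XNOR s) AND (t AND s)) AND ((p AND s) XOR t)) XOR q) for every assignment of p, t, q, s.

p | t | q | s | Output
----------------------
0 | 0 | 0 | 0 | 0
0 | 0 | 0 | 1 | 0
0 | 0 | 1 | 0 | 1
0 | 0 | 1 | 1 | 1
0 | 1 | 0 | 0 | 0
0 | 1 | 0 | 1 | 1
0 | 1 | 1 | 0 | 1
0 | 1 | 1 | 1 | 0
1 | 0 | 0 | 0 | 0
1 | 0 | 0 | 1 | 0
1 | 0 | 1 | 0 | 1
1 | 0 | 1 | 1 | 1
1 | 1 | 0 | 0 | 0
1 | 1 | 0 | 1 | 0
1 | 1 | 1 | 0 | 1
1 | 1 | 1 | 1 | 1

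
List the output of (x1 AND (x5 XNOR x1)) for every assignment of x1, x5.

x1 | x5 | Output
----------------
0 | 0 | 0
0 | 1 | 0
1 | 0 | 0
1 | 1 | 1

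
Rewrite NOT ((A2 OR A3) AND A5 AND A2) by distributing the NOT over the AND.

NOT (A2 OR A3) OR NOT A5 OR NOT A2
De Morgan's: NOT(AND of terms) = OR of negations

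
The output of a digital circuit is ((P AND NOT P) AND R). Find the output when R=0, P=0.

Substituting: ((0 AND NOT 0) AND 0)
= 0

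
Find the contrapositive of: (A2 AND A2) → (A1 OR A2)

Contrapositive: NOT (A1 OR A2) → NOT (A2 AND A2)
Note: A statement and its contrapositive are logically equivalent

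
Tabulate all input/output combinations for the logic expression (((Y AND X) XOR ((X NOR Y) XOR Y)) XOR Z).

Z | X | Y | Output
------------------
0 | 0 | 0 | 1
0 | 0 | 1 | 1
0 | 1 | 0 | 0
0 | 1 | 1 | 0
1 | 0 | 0 | 0
1 | 0 | 1 | 0
1 | 1 | 0 | 1
1 | 1 | 1 | 1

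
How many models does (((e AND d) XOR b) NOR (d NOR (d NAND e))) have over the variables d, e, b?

Satisfying assignments: (0,0,0), (0,1,0), (1,0,0), (1,1,1)
Count: 4 out of 8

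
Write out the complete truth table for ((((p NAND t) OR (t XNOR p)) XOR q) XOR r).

q | r | p | t | Output
----------------------
0 | 0 | 0 | 0 | 1
0 | 0 | 0 | 1 | 1
0 | 0 | 1 | 0 | 1
0 | 0 | 1 | 1 | 1
0 | 1 | 0 | 0 | 0
0 | 1 | 0 | 1 | 0
0 | 1 | 1 | 0 | 0
0 | 1 | 1 | 1 | 0
1 | 0 | 0 | 0 | 0
1 | 0 | 0 | 1 | 0
1 | 0 | 1 | 0 | 0
1 | 0 | 1 | 1 | 0
1 | 1 | 0 | 0 | 1
1 | 1 | 0 | 1 | 1
1 | 1 | 1 | 0 | 1
1 | 1 | 1 | 1 | 1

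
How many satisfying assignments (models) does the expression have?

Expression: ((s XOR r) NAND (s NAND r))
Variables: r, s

Satisfying assignments: (0,0), (1,1)
Count: 2 out of 4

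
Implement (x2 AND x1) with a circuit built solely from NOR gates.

((x2 NOR x2) NOR (x1 NOR x1))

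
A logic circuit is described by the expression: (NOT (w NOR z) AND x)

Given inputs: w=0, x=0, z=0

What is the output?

Substituting: (NOT (0 NOR 0) AND 0)
= 0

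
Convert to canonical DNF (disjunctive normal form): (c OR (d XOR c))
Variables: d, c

(NOT d AND c) OR (d AND NOT c) OR (d AND c)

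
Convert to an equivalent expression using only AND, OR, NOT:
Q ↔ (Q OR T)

(Q AND (Q OR T)) OR (NOT Q AND NOT (Q OR T))
(Biconditional = both true or both false)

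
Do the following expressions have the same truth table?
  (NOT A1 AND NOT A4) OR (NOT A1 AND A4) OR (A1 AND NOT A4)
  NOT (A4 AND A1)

Yes, they are equivalent — the two output columns agree on all 4 assignments:
A1 | A4 | Expression 1 | Expression 2
-------------------------------------
0 | 0 | 1 | 1
0 | 1 | 1 | 1
1 | 0 | 1 | 1
1 | 1 | 0 | 0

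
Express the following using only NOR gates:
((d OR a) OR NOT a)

((((d NOR a) NOR (d NOR a)) NOR (a NOR a)) NOR (((d NOR a) NOR (d NOR a)) NOR (a NOR a)))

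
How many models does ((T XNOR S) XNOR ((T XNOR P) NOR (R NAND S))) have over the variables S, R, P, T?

Satisfying assignments: (0,0,0,1), (0,0,1,1), (0,1,0,1), (0,1,1,1), (1,0,0,0), (1,0,1,0), (1,1,0,0), (1,1,0,1)
Count: 8 out of 16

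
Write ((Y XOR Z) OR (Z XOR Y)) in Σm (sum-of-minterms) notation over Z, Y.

Σm(1, 2) = (NOT Z AND Y) OR (Z AND NOT Y)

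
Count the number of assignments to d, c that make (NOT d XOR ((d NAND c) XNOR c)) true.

Satisfying assignments: (0,0)
Count: 1 out of 4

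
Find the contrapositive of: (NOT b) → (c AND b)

Contrapositive: NOT (c AND b) → b
Note: A statement and its contrapositive are logically equivalent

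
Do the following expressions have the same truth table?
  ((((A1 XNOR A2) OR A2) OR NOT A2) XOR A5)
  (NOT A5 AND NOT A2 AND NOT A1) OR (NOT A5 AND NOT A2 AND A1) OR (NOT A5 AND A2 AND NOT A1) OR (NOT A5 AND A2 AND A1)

Yes, they are equivalent — the two output columns agree on all 8 assignments:
A5 | A2 | A1 | Expression 1 | Expression 2
------------------------------------------
0 | 0 | 0 | 1 | 1
0 | 0 | 1 | 1 | 1
0 | 1 | 0 | 1 | 1
0 | 1 | 1 | 1 | 1
1 | 0 | 0 | 0 | 0
1 | 0 | 1 | 0 | 0
1 | 1 | 0 | 0 | 0
1 | 1 | 1 | 0 | 0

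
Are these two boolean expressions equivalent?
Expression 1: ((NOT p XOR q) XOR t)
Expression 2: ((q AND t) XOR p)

No. Counterexample: with p=0, q=0, t=0, Expression 1 = 1 but Expression 2 = 0.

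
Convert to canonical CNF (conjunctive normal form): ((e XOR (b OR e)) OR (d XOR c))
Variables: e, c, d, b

(e OR c OR d OR b) AND (e OR NOT c OR NOT d OR b) AND (NOT e OR c OR d OR b) AND (NOT e OR c OR d OR NOT b) AND (NOT e OR NOT c OR NOT d OR b) AND (NOT e OR NOT c OR NOT d OR NOT b)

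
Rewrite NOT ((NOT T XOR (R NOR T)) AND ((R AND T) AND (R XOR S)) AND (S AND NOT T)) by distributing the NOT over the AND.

NOT (NOT T XOR (R NOR T)) OR NOT ((R AND T) AND (R XOR S)) OR NOT (S AND NOT T)
De Morgan's: NOT(AND of terms) = OR of negations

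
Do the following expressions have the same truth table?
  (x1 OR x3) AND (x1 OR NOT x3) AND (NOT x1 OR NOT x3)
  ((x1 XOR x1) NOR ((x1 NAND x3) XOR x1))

Yes, they are equivalent — the two output columns agree on all 4 assignments:
x1 | x3 | Expression 1 | Expression 2
-------------------------------------
0 | 0 | 0 | 0
0 | 1 | 0 | 0
1 | 0 | 1 | 1
1 | 1 | 0 | 0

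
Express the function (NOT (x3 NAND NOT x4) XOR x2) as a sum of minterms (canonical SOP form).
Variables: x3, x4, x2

Σm(1, 3, 4, 7) = (NOT x3 AND NOT x4 AND x2) OR (NOT x3 AND x4 AND x2) OR (x3 AND NOT x4 AND NOT x2) OR (x3 AND x4 AND x2)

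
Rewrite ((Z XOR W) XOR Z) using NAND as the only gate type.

((((Z NAND (Z NAND W)) NAND (W NAND (Z NAND W))) NAND (((Z NAND (Z NAND W)) NAND (W NAND (Z NAND W))) NAND Z)) NAND (Z NAND (((Z NAND (Z NAND W)) NAND (W NAND (Z NAND W))) NAND Z)))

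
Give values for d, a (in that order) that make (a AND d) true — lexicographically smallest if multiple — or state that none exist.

d=1, a=1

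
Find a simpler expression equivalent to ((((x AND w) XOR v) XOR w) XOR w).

By XOR self-cancellation ((E XOR v) XOR v = E):
= ((x AND w) XOR v)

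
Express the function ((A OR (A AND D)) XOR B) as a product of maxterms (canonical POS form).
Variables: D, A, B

ΠM(0, 3, 4, 7) = (D OR A OR B) AND (D OR NOT A OR NOT B) AND (NOT D OR A OR B) AND (NOT D OR NOT A OR NOT B)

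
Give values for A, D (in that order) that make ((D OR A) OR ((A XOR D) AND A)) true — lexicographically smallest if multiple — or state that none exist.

A=0, D=1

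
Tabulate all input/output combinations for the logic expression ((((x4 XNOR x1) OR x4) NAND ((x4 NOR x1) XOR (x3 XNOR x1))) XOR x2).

x2 | x3 | x4 | x1 | Output
--------------------------
0 | 0 | 0 | 0 | 1
0 | 0 | 0 | 1 | 1
0 | 0 | 1 | 0 | 0
0 | 0 | 1 | 1 | 1
0 | 1 | 0 | 0 | 0
0 | 1 | 0 | 1 | 1
0 | 1 | 1 | 0 | 1
0 | 1 | 1 | 1 | 0
1 | 0 | 0 | 0 | 0
1 | 0 | 0 | 1 | 0
1 | 0 | 1 | 0 | 1
1 | 0 | 1 | 1 | 0
1 | 1 | 0 | 0 | 1
1 | 1 | 0 | 1 | 0
1 | 1 | 1 | 0 | 0
1 | 1 | 1 | 1 | 1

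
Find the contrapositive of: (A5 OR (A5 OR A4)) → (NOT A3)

Contrapositive: A3 → NOT (A5 OR (A5 OR A4))
Note: A statement and its contrapositive are logically equivalent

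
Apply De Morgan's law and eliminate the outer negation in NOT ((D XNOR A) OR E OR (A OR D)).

NOT (D XNOR A) AND NOT E AND NOT (A OR D)
De Morgan's: NOT(OR of terms) = AND of negations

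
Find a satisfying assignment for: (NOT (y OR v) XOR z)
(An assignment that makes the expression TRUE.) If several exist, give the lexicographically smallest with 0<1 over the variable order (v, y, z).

v=0, y=0, z=0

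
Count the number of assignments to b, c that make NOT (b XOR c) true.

Satisfying assignments: (0,0), (1,1)
Count: 2 out of 4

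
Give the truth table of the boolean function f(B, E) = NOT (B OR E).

B | E | Output
--------------
0 | 0 | 1
0 | 1 | 0
1 | 0 | 0
1 | 1 | 0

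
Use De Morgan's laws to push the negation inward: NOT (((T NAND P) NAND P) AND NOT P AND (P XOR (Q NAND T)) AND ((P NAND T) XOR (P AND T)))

NOT ((T NAND P) NAND P) OR P OR NOT (P XOR (Q NAND T)) OR NOT ((P NAND T) XOR (P AND T))
De Morgan's: NOT(AND of terms) = OR of negations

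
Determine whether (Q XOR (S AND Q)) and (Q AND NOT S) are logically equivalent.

Yes, they are equivalent — the two output columns agree on all 4 assignments:
Q | S | Expression 1 | Expression 2
-----------------------------------
0 | 0 | 0 | 0
0 | 1 | 0 | 0
1 | 0 | 1 | 1
1 | 1 | 0 | 0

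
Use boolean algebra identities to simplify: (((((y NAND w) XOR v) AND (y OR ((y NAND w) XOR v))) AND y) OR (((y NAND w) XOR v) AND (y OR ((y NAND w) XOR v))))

By absorption (E OR (E AND v) = E) then absorption (E AND (E OR v) = E):
= ((y NAND w) XOR v)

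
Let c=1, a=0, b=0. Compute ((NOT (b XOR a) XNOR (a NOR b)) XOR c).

Substituting: ((NOT (0 XOR 0) XNOR (0 NOR 0)) XOR 1)
= 0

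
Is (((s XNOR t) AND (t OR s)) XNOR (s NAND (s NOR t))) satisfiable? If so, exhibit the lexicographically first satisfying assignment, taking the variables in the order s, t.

s=1, t=1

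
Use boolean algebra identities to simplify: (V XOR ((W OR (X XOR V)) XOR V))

By XOR self-cancellation ((E XOR v) XOR v = E):
= (W OR (X XOR V))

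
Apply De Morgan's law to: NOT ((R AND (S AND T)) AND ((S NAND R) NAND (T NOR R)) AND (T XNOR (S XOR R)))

NOT (R AND (S AND T)) OR NOT ((S NAND R) NAND (T NOR R)) OR NOT (T XNOR (S XOR R))
De Morgan's: NOT(AND of terms) = OR of negations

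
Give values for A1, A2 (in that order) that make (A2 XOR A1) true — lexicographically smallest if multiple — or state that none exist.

A1=0, A2=1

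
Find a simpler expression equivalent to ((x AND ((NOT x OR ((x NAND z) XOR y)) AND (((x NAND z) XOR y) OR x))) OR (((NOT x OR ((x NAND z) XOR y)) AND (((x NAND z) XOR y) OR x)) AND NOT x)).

By distribution ((E AND v) OR (E AND NOT v) = E) then distribution ((E OR v) AND (E OR NOT v) = E):
= ((x NAND z) XOR y)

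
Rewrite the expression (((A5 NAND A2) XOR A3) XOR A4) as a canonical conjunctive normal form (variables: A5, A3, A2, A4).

(A5 OR A3 OR A2 OR NOT A4) AND (A5 OR A3 OR NOT A2 OR NOT A4) AND (A5 OR NOT A3 OR A2 OR A4) AND (A5 OR NOT A3 OR NOT A2 OR A4) AND (NOT A5 OR A3 OR A2 OR NOT A4) AND (NOT A5 OR A3 OR NOT A2 OR A4) AND (NOT A5 OR NOT A3 OR A2 OR A4) AND (NOT A5 OR NOT A3 OR NOT A2 OR NOT A4)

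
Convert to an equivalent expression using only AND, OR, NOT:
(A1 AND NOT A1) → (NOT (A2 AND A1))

NOT (A1 AND NOT A1) OR (NOT (A2 AND A1))
(Implication elimination: A → B = NOT A OR B)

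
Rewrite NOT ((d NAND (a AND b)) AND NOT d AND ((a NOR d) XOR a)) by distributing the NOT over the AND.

NOT (d NAND (a AND b)) OR d OR NOT ((a NOR d) XOR a)
De Morgan's: NOT(AND of terms) = OR of negations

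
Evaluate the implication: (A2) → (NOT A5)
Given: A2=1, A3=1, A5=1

Antecedent (A2) = 1; consequent (NOT A5) = 0.
1 → 0 = 0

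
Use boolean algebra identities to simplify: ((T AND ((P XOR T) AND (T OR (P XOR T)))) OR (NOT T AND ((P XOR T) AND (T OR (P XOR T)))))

By distribution ((E AND v) OR (E AND NOT v) = E) then absorption (E AND (E OR v) = E):
= (P XOR T)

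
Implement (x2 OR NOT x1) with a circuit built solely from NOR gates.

((x2 NOR (x1 NOR x1)) NOR (x2 NOR (x1 NOR x1)))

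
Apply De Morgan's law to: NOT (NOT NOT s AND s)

NOT s OR NOT s
De Morgan's: NOT(AND of terms) = OR of negations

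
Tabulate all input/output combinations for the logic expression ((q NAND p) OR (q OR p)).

q | p | Output
--------------
0 | 0 | 1
0 | 1 | 1
1 | 0 | 1
1 | 1 | 1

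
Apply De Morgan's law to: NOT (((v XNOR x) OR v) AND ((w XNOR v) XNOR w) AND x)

NOT ((v XNOR x) OR v) OR NOT ((w XNOR v) XNOR w) OR NOT x
De Morgan's: NOT(AND of terms) = OR of negations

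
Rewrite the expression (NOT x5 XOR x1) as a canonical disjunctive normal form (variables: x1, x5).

(NOT x1 AND NOT x5) OR (x1 AND x5)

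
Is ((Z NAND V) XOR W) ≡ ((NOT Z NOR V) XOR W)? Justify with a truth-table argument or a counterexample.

No. Counterexample: with W=0, V=0, Z=0, Expression 1 = 1 but Expression 2 = 0.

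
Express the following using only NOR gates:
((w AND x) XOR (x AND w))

((((((w NOR w) NOR (x NOR x)) NOR ((x NOR x) NOR (w NOR w))) NOR (((w NOR w) NOR (x NOR x)) NOR ((x NOR x) NOR (w NOR w)))) NOR ((((w NOR w) NOR (x NOR x)) NOR ((x NOR x) NOR (w NOR w))) NOR (((w NOR w) NOR (x NOR x)) NOR ((x NOR x) NOR (w NOR w))))) NOR ((((((w NOR w) NOR (x NOR x)) NOR ((w NOR w) NOR (x NOR x))) NOR (((x NOR x) NOR (w NOR w)) NOR ((x NOR x) NOR (w NOR w)))) NOR ((((w NOR w) NOR (x NOR x)) NOR ((w NOR w) NOR (x NOR x))) NOR (((x NOR x) NOR (w NOR w)) NOR ((x NOR x) NOR (w NOR w))))) NOR (((((w NOR w) NOR (x NOR x)) NOR ((w NOR w) NOR (x NOR x))) NOR (((x NOR x) NOR (w NOR w)) NOR ((x NOR x) NOR (w NOR w)))) NOR ((((w NOR w) NOR (x NOR x)) NOR ((w NOR w) NOR (x NOR x))) NOR (((x NOR x) NOR (w NOR w)) NOR ((x NOR x) NOR (w NOR w)))))))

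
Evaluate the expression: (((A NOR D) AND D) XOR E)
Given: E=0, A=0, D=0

Substituting: (((0 NOR 0) AND 0) XOR 0)
= 0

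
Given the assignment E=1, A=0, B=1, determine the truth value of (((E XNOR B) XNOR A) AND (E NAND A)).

Substituting: (((1 XNOR 1) XNOR 0) AND (1 NAND 0))
= 0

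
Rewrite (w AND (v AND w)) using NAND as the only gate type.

((w NAND ((v NAND w) NAND (v NAND w))) NAND (w NAND ((v NAND w) NAND (v NAND w))))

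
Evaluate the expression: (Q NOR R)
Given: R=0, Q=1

Substituting: (1 NOR 0)
= 0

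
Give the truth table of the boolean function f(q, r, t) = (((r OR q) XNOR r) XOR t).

q | r | t | Output
------------------
0 | 0 | 0 | 1
0 | 0 | 1 | 0
0 | 1 | 0 | 1
0 | 1 | 1 | 0
1 | 0 | 0 | 0
1 | 0 | 1 | 1
1 | 1 | 0 | 1
1 | 1 | 1 | 0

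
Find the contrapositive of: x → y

Contrapositive: NOT y → NOT x
Note: A statement and its contrapositive are logically equivalent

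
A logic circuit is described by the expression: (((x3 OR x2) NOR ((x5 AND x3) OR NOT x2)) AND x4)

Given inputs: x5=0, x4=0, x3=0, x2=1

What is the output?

Substituting: (((0 OR 1) NOR ((0 AND 0) OR NOT 1)) AND 0)
= 0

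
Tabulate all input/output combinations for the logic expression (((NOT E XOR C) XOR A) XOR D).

C | A | D | E | Output
----------------------
0 | 0 | 0 | 0 | 1
0 | 0 | 0 | 1 | 0
0 | 0 | 1 | 0 | 0
0 | 0 | 1 | 1 | 1
0 | 1 | 0 | 0 | 0
0 | 1 | 0 | 1 | 1
0 | 1 | 1 | 0 | 1
0 | 1 | 1 | 1 | 0
1 | 0 | 0 | 0 | 0
1 | 0 | 0 | 1 | 1
1 | 0 | 1 | 0 | 1
1 | 0 | 1 | 1 | 0
1 | 1 | 0 | 0 | 1
1 | 1 | 0 | 1 | 0
1 | 1 | 1 | 0 | 0
1 | 1 | 1 | 1 | 1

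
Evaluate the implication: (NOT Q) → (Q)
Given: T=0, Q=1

Antecedent (NOT Q) = 0; consequent (Q) = 1.
0 → 1 = 1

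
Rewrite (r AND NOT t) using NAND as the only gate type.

((r NAND (t NAND t)) NAND (r NAND (t NAND t)))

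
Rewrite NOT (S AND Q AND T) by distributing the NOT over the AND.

NOT S OR NOT Q OR NOT T
De Morgan's: NOT(AND of terms) = OR of negations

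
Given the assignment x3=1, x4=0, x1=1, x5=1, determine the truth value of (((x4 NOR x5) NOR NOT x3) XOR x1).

Substituting: (((0 NOR 1) NOR NOT 1) XOR 1)
= 0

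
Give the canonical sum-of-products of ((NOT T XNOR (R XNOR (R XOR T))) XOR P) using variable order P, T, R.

Σm(0, 1, 2, 3) = (NOT P AND NOT T AND NOT R) OR (NOT P AND NOT T AND R) OR (NOT P AND T AND NOT R) OR (NOT P AND T AND R)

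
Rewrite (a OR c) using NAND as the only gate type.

((a NAND a) NAND (c NAND c))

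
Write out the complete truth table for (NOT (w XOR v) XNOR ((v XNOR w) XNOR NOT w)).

w | v | Output
--------------
0 | 0 | 1
0 | 1 | 1
1 | 0 | 0
1 | 1 | 0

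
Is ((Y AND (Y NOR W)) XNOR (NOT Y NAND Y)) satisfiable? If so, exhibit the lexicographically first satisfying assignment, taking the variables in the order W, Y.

UNSATISFIABLE - no assignment makes this expression true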